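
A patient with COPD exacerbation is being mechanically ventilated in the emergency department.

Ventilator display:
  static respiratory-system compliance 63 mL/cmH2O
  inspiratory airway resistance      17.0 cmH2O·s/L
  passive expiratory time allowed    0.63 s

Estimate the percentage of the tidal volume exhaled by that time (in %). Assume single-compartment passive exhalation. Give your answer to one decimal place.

44.5

τ = R × C = 17.0 × 63 mL/cmH2O = 17.0 × 0.063 L/cmH2O = 1.071 s.
Passive exhalation: V(t)/V₀ = e^(−t/τ) = e^(−0.63/1.071) = 0.5553.
Fraction exhaled = 1 − 0.5553 = 0.4447 → 44.47%.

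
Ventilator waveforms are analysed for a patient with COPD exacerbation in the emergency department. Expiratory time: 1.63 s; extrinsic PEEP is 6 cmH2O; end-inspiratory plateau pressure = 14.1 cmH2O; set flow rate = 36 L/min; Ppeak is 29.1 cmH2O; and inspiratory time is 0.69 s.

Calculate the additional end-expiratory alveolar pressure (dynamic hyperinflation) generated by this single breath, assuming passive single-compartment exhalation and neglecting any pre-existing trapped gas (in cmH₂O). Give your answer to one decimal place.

2.3

Flow: 36 L/min ÷ 60 = 0.6 L/s.
Vt = flow × Ti = 0.6 L/s × 0.69 s × 1000 mL/L = 414.0 mL.
R = (PIP − Pplat)/V̇ = (29.1 − 14.1) / 0.6 = 15.0/0.6 = 25.0 cmH2O·s/L.
C = Vt/(Pplat − PEEP) = 414.0 / (14.1 − 6) = 414.0/8.1 = 51.111 mL/cmH2O.
τ = R × C = 25.0 × 0.05111 L/cmH2O = 1.278 s.
Fraction remaining = e^(−Te/τ) = e^(−1.63/1.278) = 0.2793; trapped volume = 414.0 × 0.2793 = 115.63 mL.
Additional alveolar pressure from trapping ≈ V_trapped / C = 115.63 / 51.111 = 2.262 cmH2O.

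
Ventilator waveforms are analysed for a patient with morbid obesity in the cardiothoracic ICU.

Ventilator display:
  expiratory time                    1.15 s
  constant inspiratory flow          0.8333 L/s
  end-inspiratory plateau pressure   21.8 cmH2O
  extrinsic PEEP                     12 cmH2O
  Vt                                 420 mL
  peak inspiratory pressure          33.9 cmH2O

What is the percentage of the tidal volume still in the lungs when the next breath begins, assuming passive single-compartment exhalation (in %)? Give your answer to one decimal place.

R = (PIP − Pplat)/V̇ = (33.9 − 21.8) / 0.8333 = 12.1/0.8333 = 14.521 cmH2O·s/L.
C = Vt/(Pplat − PEEP) = 420.0 / (21.8 − 12) = 420.0/9.8 = 42.857 mL/cmH2O.
τ = R × C = 14.521 × 0.04286 L/cmH2O = 0.6224 s.
Fraction remaining at end-expiration = e^(−Te/τ) = e^(−1.15/0.6224) = 0.1576 → 15.76%.

15.8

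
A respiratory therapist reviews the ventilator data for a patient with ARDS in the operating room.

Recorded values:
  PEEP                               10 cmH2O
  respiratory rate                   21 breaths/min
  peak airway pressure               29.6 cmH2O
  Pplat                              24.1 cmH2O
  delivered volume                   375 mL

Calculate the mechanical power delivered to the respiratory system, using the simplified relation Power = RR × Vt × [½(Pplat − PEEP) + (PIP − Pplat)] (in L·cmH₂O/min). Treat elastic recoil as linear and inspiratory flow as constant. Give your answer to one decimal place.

98.8

Per-breath work = Vt × [½(Pplat−PEEP) + (PIP−Pplat)] = 0.375 × [0.5×14.1 + 5.5] = 0.375 × 12.55 = 4.706 L·cmH2O.
Power = 21 × 4.706 = 98.826 L·cmH2O/min.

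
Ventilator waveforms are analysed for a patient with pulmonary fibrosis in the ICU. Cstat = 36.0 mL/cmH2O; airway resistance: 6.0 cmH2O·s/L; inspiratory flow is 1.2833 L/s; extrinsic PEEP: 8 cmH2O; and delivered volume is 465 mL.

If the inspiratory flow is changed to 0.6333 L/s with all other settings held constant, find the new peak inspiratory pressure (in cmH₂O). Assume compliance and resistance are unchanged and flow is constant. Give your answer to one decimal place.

PIP = Vt/C + R·V̇ + PEEP (constant-flow equation of motion).
Only the resistive term changes: ΔPIP = R × ΔV̇ = 6.0 × (0.6333 − 1.2833) = 6.0 × -0.65 = -3.9 cmH2O.
Original PIP = 465/36.0 + 6.0×1.2833 + 8 = 28.616 cmH2O; new PIP = 28.616 + (-3.9) = 24.716 cmH2O.

24.7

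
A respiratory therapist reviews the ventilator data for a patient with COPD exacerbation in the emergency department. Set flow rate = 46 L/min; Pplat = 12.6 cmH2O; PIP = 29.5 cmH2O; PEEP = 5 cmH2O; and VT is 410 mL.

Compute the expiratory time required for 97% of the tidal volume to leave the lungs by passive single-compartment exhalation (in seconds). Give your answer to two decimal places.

4.17

Flow: 46 L/min ÷ 60 = 0.7667 L/s.
R = (PIP − Pplat)/V̇ = (29.5 − 12.6) / 0.7667 = 16.9/0.7667 = 22.043 cmH2O·s/L.
C = Vt/(Pplat − PEEP) = 410.0 / (12.6 − 5) = 410.0/7.6 = 53.947 mL/cmH2O.
τ = R × C = 22.043 × 0.05395 L/cmH2O = 1.189 s.
t = −τ·ln(1 − 0.97) = −1.189·ln(0.03) = 4.169 s.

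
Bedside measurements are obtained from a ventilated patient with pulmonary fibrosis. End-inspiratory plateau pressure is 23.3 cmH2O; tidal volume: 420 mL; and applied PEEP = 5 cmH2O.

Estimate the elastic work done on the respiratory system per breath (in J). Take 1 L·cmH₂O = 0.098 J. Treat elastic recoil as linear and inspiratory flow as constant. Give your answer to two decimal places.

Elastic work ≈ ½ × (Pplat − PEEP) × Vt = 0.5 × (23.3 − 5) × 0.420 L = 0.5 × 18.3 × 0.420 = 3.843 L·cmH2O.
× 0.098 J/(L·cmH2O) → 0.3766 J.

0.38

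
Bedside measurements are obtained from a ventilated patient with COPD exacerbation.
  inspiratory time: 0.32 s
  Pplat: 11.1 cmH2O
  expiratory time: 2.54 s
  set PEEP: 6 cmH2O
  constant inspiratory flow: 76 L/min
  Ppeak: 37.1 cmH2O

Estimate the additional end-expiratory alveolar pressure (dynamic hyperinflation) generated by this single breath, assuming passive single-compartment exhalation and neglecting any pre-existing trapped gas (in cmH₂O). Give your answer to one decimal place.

1.1

Flow: 76 L/min ÷ 60 = 1.2667 L/s.
Vt = flow × Ti = 1.2667 L/s × 0.32 s × 1000 mL/L = 405.34 mL.
R = (PIP − Pplat)/V̇ = (37.1 − 11.1) / 1.2667 = 26.0/1.2667 = 20.526 cmH2O·s/L.
C = Vt/(Pplat − PEEP) = 405.34 / (11.1 − 6) = 405.34/5.1 = 79.478 mL/cmH2O.
τ = R × C = 20.526 × 0.07948 L/cmH2O = 1.631 s.
Fraction remaining = e^(−Te/τ) = e^(−2.54/1.631) = 0.2107; trapped volume = 405.34 × 0.2107 = 85.405 mL.
Additional alveolar pressure from trapping ≈ V_trapped / C = 85.405 / 79.478 = 1.075 cmH2O.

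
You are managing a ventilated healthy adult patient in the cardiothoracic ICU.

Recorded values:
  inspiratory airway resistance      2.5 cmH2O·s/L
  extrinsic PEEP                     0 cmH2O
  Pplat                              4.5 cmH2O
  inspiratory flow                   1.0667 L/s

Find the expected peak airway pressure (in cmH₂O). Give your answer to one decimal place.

PIP = Pplat + Raw × flow = 4.5 + 2.5 × 1.0667 = 4.5 + 2.667 = 7.167 cmH2O.

7.2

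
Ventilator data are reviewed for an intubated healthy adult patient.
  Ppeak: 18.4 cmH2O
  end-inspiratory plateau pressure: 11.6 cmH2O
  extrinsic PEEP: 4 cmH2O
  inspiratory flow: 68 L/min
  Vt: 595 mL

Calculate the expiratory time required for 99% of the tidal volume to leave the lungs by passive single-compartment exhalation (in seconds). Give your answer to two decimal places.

2.16

Flow: 68 L/min ÷ 60 = 1.1333 L/s.
R = (PIP − Pplat)/V̇ = (18.4 − 11.6) / 1.1333 = 6.8/1.1333 = 6.0 cmH2O·s/L.
C = Vt/(Pplat − PEEP) = 595.0 / (11.6 − 4) = 595.0/7.6 = 78.289 mL/cmH2O.
τ = R × C = 6.0 × 0.07829 L/cmH2O = 0.4697 s.
t = −τ·ln(1 − 0.99) = −0.4697·ln(0.01) = 2.163 s.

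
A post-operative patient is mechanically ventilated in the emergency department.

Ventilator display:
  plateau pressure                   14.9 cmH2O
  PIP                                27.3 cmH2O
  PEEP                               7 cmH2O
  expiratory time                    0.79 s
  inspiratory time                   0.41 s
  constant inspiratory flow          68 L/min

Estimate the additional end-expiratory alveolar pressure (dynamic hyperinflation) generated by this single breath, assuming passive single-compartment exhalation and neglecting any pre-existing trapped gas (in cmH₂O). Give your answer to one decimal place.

Flow: 68 L/min ÷ 60 = 1.1333 L/s.
Vt = flow × Ti = 1.1333 L/s × 0.41 s × 1000 mL/L = 464.65 mL.
R = (PIP − Pplat)/V̇ = (27.3 − 14.9) / 1.1333 = 12.4/1.1333 = 10.941 cmH2O·s/L.
C = Vt/(Pplat − PEEP) = 464.65 / (14.9 − 7) = 464.65/7.9 = 58.816 mL/cmH2O.
τ = R × C = 10.941 × 0.05882 L/cmH2O = 0.6435 s.
Fraction remaining = e^(−Te/τ) = e^(−0.79/0.6435) = 0.293; trapped volume = 464.65 × 0.293 = 136.14 mL.
Additional alveolar pressure from trapping ≈ V_trapped / C = 136.14 / 58.816 = 2.315 cmH2O.

2.3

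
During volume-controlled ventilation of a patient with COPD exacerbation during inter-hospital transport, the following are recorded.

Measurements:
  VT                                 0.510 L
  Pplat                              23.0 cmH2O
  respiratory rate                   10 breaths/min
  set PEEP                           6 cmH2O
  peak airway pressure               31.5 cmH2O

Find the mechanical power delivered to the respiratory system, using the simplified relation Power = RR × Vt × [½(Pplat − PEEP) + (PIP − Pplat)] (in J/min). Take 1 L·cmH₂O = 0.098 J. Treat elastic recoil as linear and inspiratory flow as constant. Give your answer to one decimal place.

Per-breath work = Vt × [½(Pplat−PEEP) + (PIP−Pplat)] = 0.510 × [0.5×17.0 + 8.5] = 0.510 × 17.0 = 8.67 L·cmH2O.
Power = 10 × 8.67 = 86.7 L·cmH2O/min.
× 0.098 J/(L·cmH2O) → 8.497 J/min.

8.5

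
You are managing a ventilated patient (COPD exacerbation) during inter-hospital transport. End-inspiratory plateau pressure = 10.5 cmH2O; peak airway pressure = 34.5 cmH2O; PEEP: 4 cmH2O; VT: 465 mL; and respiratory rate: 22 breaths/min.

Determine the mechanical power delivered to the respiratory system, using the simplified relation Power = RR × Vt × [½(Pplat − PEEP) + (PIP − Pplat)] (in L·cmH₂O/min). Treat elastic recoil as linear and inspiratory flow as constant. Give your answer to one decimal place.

278.8

Per-breath work = Vt × [½(Pplat−PEEP) + (PIP−Pplat)] = 0.465 × [0.5×6.5 + 24.0] = 0.465 × 27.25 = 12.671 L·cmH2O.
Power = 22 × 12.671 = 278.76 L·cmH2O/min.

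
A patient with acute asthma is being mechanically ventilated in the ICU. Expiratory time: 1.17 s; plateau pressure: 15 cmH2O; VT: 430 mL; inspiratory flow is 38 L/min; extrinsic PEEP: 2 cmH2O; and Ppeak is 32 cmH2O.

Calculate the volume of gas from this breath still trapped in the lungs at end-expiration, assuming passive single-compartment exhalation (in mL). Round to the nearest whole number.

Flow: 38 L/min ÷ 60 = 0.6333 L/s.
R = (PIP − Pplat)/V̇ = (32 − 15) / 0.6333 = 17.0/0.6333 = 26.844 cmH2O·s/L.
C = Vt/(Pplat − PEEP) = 430.0 / (15 − 2) = 430.0/13.0 = 33.077 mL/cmH2O.
τ = R × C = 26.844 × 0.03308 L/cmH2O = 0.888 s.
Fraction remaining = e^(−Te/τ) = e^(−1.17/0.888) = 0.2678.
Trapped volume = 430.0 × 0.2678 = 115.15 mL.

115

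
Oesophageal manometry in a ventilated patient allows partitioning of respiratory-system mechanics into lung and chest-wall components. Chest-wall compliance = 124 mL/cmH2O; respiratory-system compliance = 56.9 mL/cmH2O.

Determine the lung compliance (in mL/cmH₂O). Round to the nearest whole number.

1/CL = 1/Crs − 1/Ccw.
1/CL = 1/56.9 − 1/124 = 0.00951.
CL = 105.15 mL/cmH2O.

105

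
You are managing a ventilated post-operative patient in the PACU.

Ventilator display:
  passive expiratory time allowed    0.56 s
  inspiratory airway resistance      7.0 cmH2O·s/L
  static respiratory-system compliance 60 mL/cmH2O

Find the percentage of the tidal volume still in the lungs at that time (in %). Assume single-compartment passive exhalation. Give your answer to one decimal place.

τ = R × C = 7.0 × 60 mL/cmH2O = 7.0 × 0.060 L/cmH2O = 0.42 s.
Passive exhalation: V(t)/V₀ = e^(−t/τ) = e^(−0.56/0.42) = 0.2636.
Fraction remaining = 0.2636 → 26.36%.

26.4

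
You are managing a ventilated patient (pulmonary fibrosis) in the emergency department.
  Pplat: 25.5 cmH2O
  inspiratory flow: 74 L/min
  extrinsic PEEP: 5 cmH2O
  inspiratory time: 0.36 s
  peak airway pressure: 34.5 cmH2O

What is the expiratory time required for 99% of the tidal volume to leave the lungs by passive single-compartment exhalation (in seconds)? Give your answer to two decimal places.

0.73

Flow: 74 L/min ÷ 60 = 1.2333 L/s.
Vt = flow × Ti = 1.2333 L/s × 0.36 s × 1000 mL/L = 443.99 mL.
R = (PIP − Pplat)/V̇ = (34.5 − 25.5) / 1.2333 = 9.0/1.2333 = 7.297 cmH2O·s/L.
C = Vt/(Pplat − PEEP) = 443.99 / (25.5 − 5) = 443.99/20.5 = 21.658 mL/cmH2O.
τ = R × C = 7.297 × 0.02166 L/cmH2O = 0.1581 s.
t = −τ·ln(1 − 0.99) = −0.1581·ln(0.01) = 0.7281 s.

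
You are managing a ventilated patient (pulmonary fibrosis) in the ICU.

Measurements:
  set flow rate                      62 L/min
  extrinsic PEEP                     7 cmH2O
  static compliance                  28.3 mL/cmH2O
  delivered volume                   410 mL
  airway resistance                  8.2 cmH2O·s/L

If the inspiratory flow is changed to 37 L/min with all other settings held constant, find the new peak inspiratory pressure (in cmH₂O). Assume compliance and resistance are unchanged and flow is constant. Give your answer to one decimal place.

Flow: 62 L/min ÷ 60 = 1.0333 L/s.
New flow: 37 L/min ÷ 60 = 0.6167 L/s.
PIP = Vt/C + R·V̇ + PEEP (constant-flow equation of motion).
Only the resistive term changes: ΔPIP = R × ΔV̇ = 8.2 × (0.6167 − 1.0333) = 8.2 × -0.4166 = -3.416 cmH2O.
Original PIP = 410/28.3 + 8.2×1.0333 + 7 = 29.961 cmH2O; new PIP = 29.961 + (-3.416) = 26.545 cmH2O.

26.5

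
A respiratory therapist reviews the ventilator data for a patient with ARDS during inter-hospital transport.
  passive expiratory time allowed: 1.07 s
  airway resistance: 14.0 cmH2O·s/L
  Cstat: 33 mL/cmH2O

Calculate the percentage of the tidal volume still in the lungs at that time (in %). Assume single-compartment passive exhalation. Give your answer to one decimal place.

τ = R × C = 14.0 × 33 mL/cmH2O = 14.0 × 0.033 L/cmH2O = 0.462 s.
Passive exhalation: V(t)/V₀ = e^(−t/τ) = e^(−1.07/0.462) = 0.09867.
Fraction remaining = 0.09867 → 9.867%.

9.9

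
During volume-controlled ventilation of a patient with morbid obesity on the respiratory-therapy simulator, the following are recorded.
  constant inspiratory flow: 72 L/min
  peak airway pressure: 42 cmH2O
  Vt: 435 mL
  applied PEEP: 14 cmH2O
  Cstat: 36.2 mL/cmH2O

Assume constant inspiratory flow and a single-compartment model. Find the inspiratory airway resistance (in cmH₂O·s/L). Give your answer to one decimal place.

13.3

Flow: 72 L/min ÷ 60 = 1.2 L/s.
Equation of motion (constant flow): PIP = Vt/C + R·V̇ + PEEP.
R·V̇ = PIP − Vt/C − PEEP = 42 − 435/36.2 − 14 = 42 − 12.017 − 14 = 15.983 cmH2O.
R = 15.983 / 1.2 = 13.319 cmH2O·s/L.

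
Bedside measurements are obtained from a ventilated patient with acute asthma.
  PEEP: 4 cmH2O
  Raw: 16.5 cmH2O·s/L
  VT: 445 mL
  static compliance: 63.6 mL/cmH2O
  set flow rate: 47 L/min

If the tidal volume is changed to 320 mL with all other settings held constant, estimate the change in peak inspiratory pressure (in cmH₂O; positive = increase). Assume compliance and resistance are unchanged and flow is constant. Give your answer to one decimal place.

-2.0

PIP = Vt/C + R·V̇ + PEEP (constant-flow equation of motion).
Only the elastic term changes: ΔPIP = ΔVt / C = (320 − 445) / 63.6 = -1.965 cmH2O.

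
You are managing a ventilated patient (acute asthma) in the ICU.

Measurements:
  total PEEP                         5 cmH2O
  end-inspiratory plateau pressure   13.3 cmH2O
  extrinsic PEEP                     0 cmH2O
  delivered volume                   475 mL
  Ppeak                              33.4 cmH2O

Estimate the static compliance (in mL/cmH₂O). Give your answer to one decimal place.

End-expiratory occlusion gives total PEEP = 5 cmH2O (intrinsic PEEP = 5 − 0 = 5). Use total PEEP for the elastic gradient.
Cstat = Vt / (Pplat − PEEPtotal) = 475 / (13.3 − 5) = 475 / 8.3 = 57.229 mL/cmH2O.

57.2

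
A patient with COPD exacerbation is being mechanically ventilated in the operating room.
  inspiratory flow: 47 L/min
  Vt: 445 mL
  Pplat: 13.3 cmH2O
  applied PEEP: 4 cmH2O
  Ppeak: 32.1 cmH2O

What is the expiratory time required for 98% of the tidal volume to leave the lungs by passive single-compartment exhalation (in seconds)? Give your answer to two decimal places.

Flow: 47 L/min ÷ 60 = 0.7833 L/s.
R = (PIP − Pplat)/V̇ = (32.1 − 13.3) / 0.7833 = 18.8/0.7833 = 24.001 cmH2O·s/L.
C = Vt/(Pplat − PEEP) = 445.0 / (13.3 − 4) = 445.0/9.3 = 47.849 mL/cmH2O.
τ = R × C = 24.001 × 0.04785 L/cmH2O = 1.148 s.
t = −τ·ln(1 − 0.98) = −1.148·ln(0.02) = 4.491 s.

4.49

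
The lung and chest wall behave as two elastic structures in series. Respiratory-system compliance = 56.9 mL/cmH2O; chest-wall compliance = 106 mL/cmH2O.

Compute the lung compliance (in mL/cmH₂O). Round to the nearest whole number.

123

1/CL = 1/Crs − 1/Ccw.
1/CL = 1/56.9 − 1/106 = 0.008141.
CL = 122.84 mL/cmH2O.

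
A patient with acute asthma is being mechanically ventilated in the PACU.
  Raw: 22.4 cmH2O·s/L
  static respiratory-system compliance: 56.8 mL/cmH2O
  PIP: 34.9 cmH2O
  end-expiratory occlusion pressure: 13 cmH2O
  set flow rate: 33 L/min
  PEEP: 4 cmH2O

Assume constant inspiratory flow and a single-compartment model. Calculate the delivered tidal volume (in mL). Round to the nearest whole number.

544

Flow: 33 L/min ÷ 60 = 0.55 L/s.
Total PEEP = 13 cmH2O (set 4 + intrinsic 9); this is the baseline alveolar pressure.
Equation of motion (constant flow): PIP = Vt/C + R·V̇ + PEEP.
Vt/C = PIP − R·V̇ − PEEP = 34.9 − 12.32 − 13 = 9.58 cmH2O.
Vt = C × 9.58 = 56.8 × 9.58 = 544.14 mL.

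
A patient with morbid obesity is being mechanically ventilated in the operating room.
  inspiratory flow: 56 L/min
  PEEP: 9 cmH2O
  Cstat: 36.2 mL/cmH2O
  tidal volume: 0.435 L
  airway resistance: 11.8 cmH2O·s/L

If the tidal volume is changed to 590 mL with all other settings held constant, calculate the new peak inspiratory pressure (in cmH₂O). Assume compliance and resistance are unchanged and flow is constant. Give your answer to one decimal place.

Flow: 56 L/min ÷ 60 = 0.9333 L/s.
PIP = Vt/C + R·V̇ + PEEP (constant-flow equation of motion).
Only the elastic term changes: ΔPIP = ΔVt / C = (590 − 435) / 36.2 = 4.282 cmH2O.
Original PIP = 435/36.2 + 11.8×0.9333 + 9 = 32.03 cmH2O; new PIP = 32.03 + (4.282) = 36.312 cmH2O.

36.3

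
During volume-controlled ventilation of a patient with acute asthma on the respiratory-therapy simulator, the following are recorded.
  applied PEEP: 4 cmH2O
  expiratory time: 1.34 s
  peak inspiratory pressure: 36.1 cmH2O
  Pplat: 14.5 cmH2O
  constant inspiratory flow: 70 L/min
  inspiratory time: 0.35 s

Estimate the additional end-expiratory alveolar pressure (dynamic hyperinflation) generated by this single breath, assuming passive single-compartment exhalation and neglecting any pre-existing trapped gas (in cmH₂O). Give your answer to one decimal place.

Flow: 70 L/min ÷ 60 = 1.1667 L/s.
Vt = flow × Ti = 1.1667 L/s × 0.35 s × 1000 mL/L = 408.35 mL.
R = (PIP − Pplat)/V̇ = (36.1 − 14.5) / 1.1667 = 21.6/1.1667 = 18.514 cmH2O·s/L.
C = Vt/(Pplat − PEEP) = 408.35 / (14.5 − 4) = 408.35/10.5 = 38.89 mL/cmH2O.
τ = R × C = 18.514 × 0.03889 L/cmH2O = 0.72 s.
Fraction remaining = e^(−Te/τ) = e^(−1.34/0.72) = 0.1555; trapped volume = 408.35 × 0.1555 = 63.498 mL.
Additional alveolar pressure from trapping ≈ V_trapped / C = 63.498 / 38.89 = 1.633 cmH2O.

1.6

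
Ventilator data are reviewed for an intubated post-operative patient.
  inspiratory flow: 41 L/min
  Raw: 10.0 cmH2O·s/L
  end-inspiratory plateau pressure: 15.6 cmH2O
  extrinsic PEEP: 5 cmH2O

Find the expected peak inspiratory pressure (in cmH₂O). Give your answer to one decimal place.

Flow: 41 L/min ÷ 60 = 0.6833 L/s.
PIP = Pplat + Raw × flow = 15.6 + 10.0 × 0.6833 = 15.6 + 6.833 = 22.433 cmH2O.

22.4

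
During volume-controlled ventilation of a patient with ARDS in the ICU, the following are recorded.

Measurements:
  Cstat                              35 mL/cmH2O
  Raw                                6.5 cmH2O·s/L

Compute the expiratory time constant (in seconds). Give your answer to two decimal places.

τ = R × C = 6.5 × 35 mL/cmH2O = 6.5 × 0.035 L/cmH2O = 0.2275 s.

0.23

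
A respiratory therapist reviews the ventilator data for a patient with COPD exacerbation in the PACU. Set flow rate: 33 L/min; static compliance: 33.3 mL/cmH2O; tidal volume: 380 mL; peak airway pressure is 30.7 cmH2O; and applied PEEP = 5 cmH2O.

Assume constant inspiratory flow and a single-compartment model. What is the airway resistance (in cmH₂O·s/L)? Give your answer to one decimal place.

26.0

Flow: 33 L/min ÷ 60 = 0.55 L/s.
Equation of motion (constant flow): PIP = Vt/C + R·V̇ + PEEP.
R·V̇ = PIP − Vt/C − PEEP = 30.7 − 380/33.3 − 5 = 30.7 − 11.411 − 5 = 14.289 cmH2O.
R = 14.289 / 0.55 = 25.98 cmH2O·s/L.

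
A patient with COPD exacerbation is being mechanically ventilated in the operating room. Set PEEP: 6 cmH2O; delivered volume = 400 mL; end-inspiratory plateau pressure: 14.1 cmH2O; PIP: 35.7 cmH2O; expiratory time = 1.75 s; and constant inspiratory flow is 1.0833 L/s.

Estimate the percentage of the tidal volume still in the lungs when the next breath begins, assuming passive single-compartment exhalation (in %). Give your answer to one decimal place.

16.9

R = (PIP − Pplat)/V̇ = (35.7 − 14.1) / 1.0833 = 21.6/1.0833 = 19.939 cmH2O·s/L.
C = Vt/(Pplat − PEEP) = 400.0 / (14.1 − 6) = 400.0/8.1 = 49.383 mL/cmH2O.
τ = R × C = 19.939 × 0.04938 L/cmH2O = 0.9846 s.
Fraction remaining at end-expiration = e^(−Te/τ) = e^(−1.75/0.9846) = 0.1691 → 16.91%.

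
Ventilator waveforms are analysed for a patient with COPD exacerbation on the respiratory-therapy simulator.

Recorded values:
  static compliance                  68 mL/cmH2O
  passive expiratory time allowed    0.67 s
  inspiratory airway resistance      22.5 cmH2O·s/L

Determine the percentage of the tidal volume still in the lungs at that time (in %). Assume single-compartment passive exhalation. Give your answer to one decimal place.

τ = R × C = 22.5 × 68 mL/cmH2O = 22.5 × 0.068 L/cmH2O = 1.53 s.
Passive exhalation: V(t)/V₀ = e^(−t/τ) = e^(−0.67/1.53) = 0.6454.
Fraction remaining = 0.6454 → 64.54%.

64.5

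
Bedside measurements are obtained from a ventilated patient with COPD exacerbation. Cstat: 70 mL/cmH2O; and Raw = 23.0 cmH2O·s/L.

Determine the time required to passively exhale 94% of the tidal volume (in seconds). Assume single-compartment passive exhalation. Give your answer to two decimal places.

τ = R × C = 23.0 × 70 mL/cmH2O = 23.0 × 0.070 L/cmH2O = 1.61 s.
Exhaled fraction f = 1 − e^(−t/τ) → t = −τ·ln(1 − f) = −1.61·ln(0.06) = 4.53 s.

4.53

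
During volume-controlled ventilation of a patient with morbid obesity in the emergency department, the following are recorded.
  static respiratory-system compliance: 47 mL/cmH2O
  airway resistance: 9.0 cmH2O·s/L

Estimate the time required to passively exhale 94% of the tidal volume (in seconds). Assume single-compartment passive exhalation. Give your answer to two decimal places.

1.19

τ = R × C = 9.0 × 47 mL/cmH2O = 9.0 × 0.047 L/cmH2O = 0.423 s.
Exhaled fraction f = 1 − e^(−t/τ) → t = −τ·ln(1 − f) = −0.423·ln(0.06) = 1.19 s.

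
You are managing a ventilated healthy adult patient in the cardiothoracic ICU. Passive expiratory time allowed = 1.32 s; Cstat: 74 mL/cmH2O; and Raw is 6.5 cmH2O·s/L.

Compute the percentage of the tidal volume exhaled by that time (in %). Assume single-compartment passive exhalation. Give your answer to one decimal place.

93.6

τ = R × C = 6.5 × 74 mL/cmH2O = 6.5 × 0.074 L/cmH2O = 0.481 s.
Passive exhalation: V(t)/V₀ = e^(−t/τ) = e^(−1.32/0.481) = 0.06429.
Fraction exhaled = 1 − 0.06429 = 0.9357 → 93.57%.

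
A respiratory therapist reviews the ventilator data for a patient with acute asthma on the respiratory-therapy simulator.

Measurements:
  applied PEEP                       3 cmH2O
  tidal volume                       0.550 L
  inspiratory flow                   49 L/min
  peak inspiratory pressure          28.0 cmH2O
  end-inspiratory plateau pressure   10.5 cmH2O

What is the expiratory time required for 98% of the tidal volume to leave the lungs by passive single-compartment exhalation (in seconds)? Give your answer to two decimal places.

6.15

Flow: 49 L/min ÷ 60 = 0.8167 L/s.
R = (PIP − Pplat)/V̇ = (28.0 − 10.5) / 0.8167 = 17.5/0.8167 = 21.428 cmH2O·s/L.
C = Vt/(Pplat − PEEP) = 550.0 / (10.5 − 3) = 550.0/7.5 = 73.333 mL/cmH2O.
τ = R × C = 21.428 × 0.07333 L/cmH2O = 1.571 s.
t = −τ·ln(1 − 0.98) = −1.571·ln(0.02) = 6.146 s.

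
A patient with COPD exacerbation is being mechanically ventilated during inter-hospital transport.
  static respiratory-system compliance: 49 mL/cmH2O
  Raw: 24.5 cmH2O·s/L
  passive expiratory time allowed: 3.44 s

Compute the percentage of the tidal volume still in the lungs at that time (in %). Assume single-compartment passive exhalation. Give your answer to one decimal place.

τ = R × C = 24.5 × 49 mL/cmH2O = 24.5 × 0.049 L/cmH2O = 1.201 s.
Passive exhalation: V(t)/V₀ = e^(−t/τ) = e^(−3.44/1.201) = 0.05702.
Fraction remaining = 0.05702 → 5.702%.

5.7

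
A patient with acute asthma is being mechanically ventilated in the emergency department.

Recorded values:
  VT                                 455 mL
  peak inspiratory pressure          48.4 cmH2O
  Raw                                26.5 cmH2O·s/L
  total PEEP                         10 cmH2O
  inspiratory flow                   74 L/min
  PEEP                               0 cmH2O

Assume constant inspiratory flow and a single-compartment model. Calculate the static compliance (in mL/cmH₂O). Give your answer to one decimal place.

Flow: 74 L/min ÷ 60 = 1.2333 L/s.
Total PEEP = 10 cmH2O (set 0 + intrinsic 10); this is the baseline alveolar pressure.
Equation of motion (constant flow): PIP = Vt/C + R·V̇ + PEEP.
Vt/C = PIP − R·V̇ − PEEP = 48.4 − 26.5×1.2333 − 10 = 48.4 − 32.682 − 10 = 5.718 cmH2O.
C = Vt / 5.718 = 455 / 5.718 = 79.573 mL/cmH2O.

79.6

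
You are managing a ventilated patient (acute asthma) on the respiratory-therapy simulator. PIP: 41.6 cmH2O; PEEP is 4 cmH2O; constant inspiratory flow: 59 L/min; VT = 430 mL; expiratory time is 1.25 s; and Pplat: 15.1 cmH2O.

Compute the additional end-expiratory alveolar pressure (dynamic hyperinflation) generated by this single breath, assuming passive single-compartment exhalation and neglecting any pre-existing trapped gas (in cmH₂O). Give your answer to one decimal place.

Flow: 59 L/min ÷ 60 = 0.9833 L/s.
R = (PIP − Pplat)/V̇ = (41.6 − 15.1) / 0.9833 = 26.5/0.9833 = 26.95 cmH2O·s/L.
C = Vt/(Pplat − PEEP) = 430.0 / (15.1 − 4) = 430.0/11.1 = 38.739 mL/cmH2O.
τ = R × C = 26.95 × 0.03874 L/cmH2O = 1.044 s.
Fraction remaining = e^(−Te/τ) = e^(−1.25/1.044) = 0.302; trapped volume = 430.0 × 0.302 = 129.86 mL.
Additional alveolar pressure from trapping ≈ V_trapped / C = 129.86 / 38.739 = 3.352 cmH2O.

3.4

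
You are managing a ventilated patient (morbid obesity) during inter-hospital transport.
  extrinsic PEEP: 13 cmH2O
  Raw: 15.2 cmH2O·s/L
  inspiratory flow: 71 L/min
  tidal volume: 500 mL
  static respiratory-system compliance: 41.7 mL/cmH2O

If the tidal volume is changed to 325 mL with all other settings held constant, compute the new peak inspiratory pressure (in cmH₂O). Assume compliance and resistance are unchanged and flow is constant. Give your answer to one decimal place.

Flow: 71 L/min ÷ 60 = 1.1833 L/s.
PIP = Vt/C + R·V̇ + PEEP (constant-flow equation of motion).
Only the elastic term changes: ΔPIP = ΔVt / C = (325 − 500) / 41.7 = -4.197 cmH2O.
Original PIP = 500/41.7 + 15.2×1.1833 + 13 = 42.977 cmH2O; new PIP = 42.977 + (-4.197) = 38.78 cmH2O.

38.8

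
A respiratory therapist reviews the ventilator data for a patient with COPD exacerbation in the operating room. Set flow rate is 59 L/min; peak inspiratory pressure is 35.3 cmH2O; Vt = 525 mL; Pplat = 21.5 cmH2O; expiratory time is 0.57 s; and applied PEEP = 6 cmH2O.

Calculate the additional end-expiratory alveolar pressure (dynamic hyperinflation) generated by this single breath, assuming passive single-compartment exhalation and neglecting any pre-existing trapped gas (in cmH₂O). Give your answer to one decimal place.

4.7

Flow: 59 L/min ÷ 60 = 0.9833 L/s.
R = (PIP − Pplat)/V̇ = (35.3 − 21.5) / 0.9833 = 13.8/0.9833 = 14.034 cmH2O·s/L.
C = Vt/(Pplat − PEEP) = 525.0 / (21.5 − 6) = 525.0/15.5 = 33.871 mL/cmH2O.
τ = R × C = 14.034 × 0.03387 L/cmH2O = 0.4753 s.
Fraction remaining = e^(−Te/τ) = e^(−0.57/0.4753) = 0.3014; trapped volume = 525.0 × 0.3014 = 158.24 mL.
Additional alveolar pressure from trapping ≈ V_trapped / C = 158.24 / 33.871 = 4.672 cmH2O.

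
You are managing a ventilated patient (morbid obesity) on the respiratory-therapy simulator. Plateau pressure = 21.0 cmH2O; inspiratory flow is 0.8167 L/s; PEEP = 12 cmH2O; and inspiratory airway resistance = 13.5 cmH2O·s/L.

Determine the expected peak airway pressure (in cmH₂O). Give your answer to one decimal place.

32.0

PIP = Pplat + Raw × flow = 21.0 + 13.5 × 0.8167 = 21.0 + 11.025 = 32.025 cmH2O.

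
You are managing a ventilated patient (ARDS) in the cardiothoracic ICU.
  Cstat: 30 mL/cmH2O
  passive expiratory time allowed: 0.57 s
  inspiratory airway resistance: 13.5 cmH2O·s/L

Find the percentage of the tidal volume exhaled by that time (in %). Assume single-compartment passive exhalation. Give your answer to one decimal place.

τ = R × C = 13.5 × 30 mL/cmH2O = 13.5 × 0.030 L/cmH2O = 0.405 s.
Passive exhalation: V(t)/V₀ = e^(−t/τ) = e^(−0.57/0.405) = 0.2448.
Fraction exhaled = 1 − 0.2448 = 0.7552 → 75.52%.

75.5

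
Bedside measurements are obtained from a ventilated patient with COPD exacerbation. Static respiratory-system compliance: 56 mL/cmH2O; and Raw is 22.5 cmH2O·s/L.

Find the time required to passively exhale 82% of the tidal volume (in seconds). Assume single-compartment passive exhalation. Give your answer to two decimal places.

τ = R × C = 22.5 × 56 mL/cmH2O = 22.5 × 0.056 L/cmH2O = 1.26 s.
Exhaled fraction f = 1 − e^(−t/τ) → t = −τ·ln(1 − f) = −1.26·ln(0.18) = 2.161 s.

2.16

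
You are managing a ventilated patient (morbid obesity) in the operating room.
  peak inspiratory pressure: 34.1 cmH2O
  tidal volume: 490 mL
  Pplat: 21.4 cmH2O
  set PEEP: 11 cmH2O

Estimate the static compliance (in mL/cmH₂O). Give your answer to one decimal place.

47.1

Cstat = Vt / (Pplat − PEEP) = 490 / (21.4 − 11) = 490 / 10.4 = 47.115 mL/cmH2O.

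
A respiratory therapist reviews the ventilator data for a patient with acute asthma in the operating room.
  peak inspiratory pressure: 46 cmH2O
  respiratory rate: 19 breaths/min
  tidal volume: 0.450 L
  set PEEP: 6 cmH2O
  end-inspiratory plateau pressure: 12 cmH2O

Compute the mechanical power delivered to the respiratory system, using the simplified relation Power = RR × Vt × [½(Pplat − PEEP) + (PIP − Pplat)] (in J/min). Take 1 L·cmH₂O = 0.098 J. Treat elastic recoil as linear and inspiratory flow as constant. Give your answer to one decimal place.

31.0

Per-breath work = Vt × [½(Pplat−PEEP) + (PIP−Pplat)] = 0.450 × [0.5×6.0 + 34.0] = 0.450 × 37.0 = 16.65 L·cmH2O.
Power = 19 × 16.65 = 316.35 L·cmH2O/min.
× 0.098 J/(L·cmH2O) → 31.002 J/min.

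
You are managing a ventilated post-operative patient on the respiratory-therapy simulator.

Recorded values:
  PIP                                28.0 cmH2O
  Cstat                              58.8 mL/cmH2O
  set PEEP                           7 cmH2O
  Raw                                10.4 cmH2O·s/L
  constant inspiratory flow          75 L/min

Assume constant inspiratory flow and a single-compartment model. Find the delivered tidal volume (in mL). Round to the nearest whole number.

Flow: 75 L/min ÷ 60 = 1.25 L/s.
Equation of motion (constant flow): PIP = Vt/C + R·V̇ + PEEP.
Vt/C = PIP − R·V̇ − PEEP = 28.0 − 13.0 − 7 = 8.0 cmH2O.
Vt = C × 8.0 = 58.8 × 8.0 = 470.4 mL.

470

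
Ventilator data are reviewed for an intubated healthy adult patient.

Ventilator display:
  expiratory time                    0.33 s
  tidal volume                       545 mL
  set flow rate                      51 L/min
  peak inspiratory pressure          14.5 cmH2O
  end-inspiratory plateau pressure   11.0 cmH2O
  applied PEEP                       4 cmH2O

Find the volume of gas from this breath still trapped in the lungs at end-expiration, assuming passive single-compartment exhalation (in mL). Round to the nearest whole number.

Flow: 51 L/min ÷ 60 = 0.85 L/s.
R = (PIP − Pplat)/V̇ = (14.5 − 11.0) / 0.85 = 3.5/0.85 = 4.118 cmH2O·s/L.
C = Vt/(Pplat − PEEP) = 545.0 / (11.0 − 4) = 545.0/7.0 = 77.857 mL/cmH2O.
τ = R × C = 4.118 × 0.07786 L/cmH2O = 0.3206 s.
Fraction remaining = e^(−Te/τ) = e^(−0.33/0.3206) = 0.3572.
Trapped volume = 545.0 × 0.3572 = 194.67 mL.

195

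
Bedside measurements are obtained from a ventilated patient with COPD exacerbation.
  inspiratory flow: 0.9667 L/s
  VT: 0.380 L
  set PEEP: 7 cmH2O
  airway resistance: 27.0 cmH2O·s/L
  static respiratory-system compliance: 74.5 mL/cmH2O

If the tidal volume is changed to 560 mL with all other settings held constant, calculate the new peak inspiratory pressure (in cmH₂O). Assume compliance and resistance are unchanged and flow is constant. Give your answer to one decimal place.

40.6

PIP = Vt/C + R·V̇ + PEEP (constant-flow equation of motion).
Only the elastic term changes: ΔPIP = ΔVt / C = (560 − 380) / 74.5 = 2.416 cmH2O.
Original PIP = 380/74.5 + 27.0×0.9667 + 7 = 38.202 cmH2O; new PIP = 38.202 + (2.416) = 40.618 cmH2O.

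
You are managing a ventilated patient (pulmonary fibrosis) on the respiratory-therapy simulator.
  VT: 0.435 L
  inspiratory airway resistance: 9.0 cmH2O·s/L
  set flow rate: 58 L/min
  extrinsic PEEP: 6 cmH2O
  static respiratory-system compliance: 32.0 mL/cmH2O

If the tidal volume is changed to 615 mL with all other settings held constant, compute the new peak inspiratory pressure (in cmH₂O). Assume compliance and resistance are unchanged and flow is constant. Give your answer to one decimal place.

33.9

Flow: 58 L/min ÷ 60 = 0.9667 L/s.
PIP = Vt/C + R·V̇ + PEEP (constant-flow equation of motion).
Only the elastic term changes: ΔPIP = ΔVt / C = (615 − 435) / 32.0 = 5.625 cmH2O.
Original PIP = 435/32.0 + 9.0×0.9667 + 6 = 28.294 cmH2O; new PIP = 28.294 + (5.625) = 33.919 cmH2O.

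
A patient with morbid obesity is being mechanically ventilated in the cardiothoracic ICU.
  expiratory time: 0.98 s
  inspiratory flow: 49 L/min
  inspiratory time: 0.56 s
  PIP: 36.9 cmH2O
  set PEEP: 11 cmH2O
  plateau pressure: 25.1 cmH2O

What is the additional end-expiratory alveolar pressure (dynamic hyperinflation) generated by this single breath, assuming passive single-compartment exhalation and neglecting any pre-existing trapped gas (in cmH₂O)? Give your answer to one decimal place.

Flow: 49 L/min ÷ 60 = 0.8167 L/s.
Vt = flow × Ti = 0.8167 L/s × 0.56 s × 1000 mL/L = 457.35 mL.
R = (PIP − Pplat)/V̇ = (36.9 − 25.1) / 0.8167 = 11.8/0.8167 = 14.448 cmH2O·s/L.
C = Vt/(Pplat − PEEP) = 457.35 / (25.1 − 11) = 457.35/14.1 = 32.436 mL/cmH2O.
τ = R × C = 14.448 × 0.03244 L/cmH2O = 0.4687 s.
Fraction remaining = e^(−Te/τ) = e^(−0.98/0.4687) = 0.1236; trapped volume = 457.35 × 0.1236 = 56.528 mL.
Additional alveolar pressure from trapping ≈ V_trapped / C = 56.528 / 32.436 = 1.743 cmH2O.

1.7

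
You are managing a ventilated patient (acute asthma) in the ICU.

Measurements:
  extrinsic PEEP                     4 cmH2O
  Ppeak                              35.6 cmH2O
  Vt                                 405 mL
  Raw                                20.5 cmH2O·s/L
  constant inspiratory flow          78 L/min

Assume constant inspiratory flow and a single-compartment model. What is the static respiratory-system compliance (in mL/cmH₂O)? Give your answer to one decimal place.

81.8

Flow: 78 L/min ÷ 60 = 1.3 L/s.
Equation of motion (constant flow): PIP = Vt/C + R·V̇ + PEEP.
Vt/C = PIP − R·V̇ − PEEP = 35.6 − 20.5×1.3 − 4 = 35.6 − 26.65 − 4 = 4.95 cmH2O.
C = Vt / 4.95 = 405 / 4.95 = 81.818 mL/cmH2O.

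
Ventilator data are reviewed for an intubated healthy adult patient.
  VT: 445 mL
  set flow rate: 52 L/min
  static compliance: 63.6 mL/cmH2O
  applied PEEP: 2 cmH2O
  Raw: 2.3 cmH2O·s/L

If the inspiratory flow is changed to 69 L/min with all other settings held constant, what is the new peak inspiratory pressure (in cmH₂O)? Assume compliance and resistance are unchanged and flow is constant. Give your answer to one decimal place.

11.6

Flow: 52 L/min ÷ 60 = 0.8667 L/s.
New flow: 69 L/min ÷ 60 = 1.15 L/s.
PIP = Vt/C + R·V̇ + PEEP (constant-flow equation of motion).
Only the resistive term changes: ΔPIP = R × ΔV̇ = 2.3 × (1.15 − 0.8667) = 2.3 × 0.2833 = 0.6516 cmH2O.
Original PIP = 445/63.6 + 2.3×0.8667 + 2 = 10.99 cmH2O; new PIP = 10.99 + (0.6516) = 11.642 cmH2O.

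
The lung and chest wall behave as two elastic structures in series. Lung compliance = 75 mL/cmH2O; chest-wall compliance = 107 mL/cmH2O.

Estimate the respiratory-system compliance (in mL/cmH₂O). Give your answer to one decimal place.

44.1

Lung and chest wall are elastances in series: 1/Crs = 1/CL + 1/Ccw.
1/Crs = 1/75 + 1/107 = 0.02268.
Crs = 44.092 mL/cmH2O.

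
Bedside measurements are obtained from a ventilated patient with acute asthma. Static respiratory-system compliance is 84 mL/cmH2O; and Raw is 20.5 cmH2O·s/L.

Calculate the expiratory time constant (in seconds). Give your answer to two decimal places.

1.72

τ = R × C = 20.5 × 84 mL/cmH2O = 20.5 × 0.084 L/cmH2O = 1.722 s.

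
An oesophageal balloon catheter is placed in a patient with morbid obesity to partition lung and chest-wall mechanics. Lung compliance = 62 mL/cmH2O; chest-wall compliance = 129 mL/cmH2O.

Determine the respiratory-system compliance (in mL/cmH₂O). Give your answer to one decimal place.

Lung and chest wall are elastances in series: 1/Crs = 1/CL + 1/Ccw.
1/Crs = 1/62 + 1/129 = 0.02388.
Crs = 41.876 mL/cmH2O.

41.9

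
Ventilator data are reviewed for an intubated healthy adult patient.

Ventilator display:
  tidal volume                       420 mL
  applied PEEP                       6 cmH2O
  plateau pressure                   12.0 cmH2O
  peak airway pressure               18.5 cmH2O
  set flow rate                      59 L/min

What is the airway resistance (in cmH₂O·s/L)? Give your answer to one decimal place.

Flow: 59 L/min ÷ 60 = 0.9833 L/s.
Raw = (PIP − Pplat) / flow = (18.5 − 12.0) / 0.9833 = 6.5 / 0.9833 = 6.61 cmH2O·s/L.

6.6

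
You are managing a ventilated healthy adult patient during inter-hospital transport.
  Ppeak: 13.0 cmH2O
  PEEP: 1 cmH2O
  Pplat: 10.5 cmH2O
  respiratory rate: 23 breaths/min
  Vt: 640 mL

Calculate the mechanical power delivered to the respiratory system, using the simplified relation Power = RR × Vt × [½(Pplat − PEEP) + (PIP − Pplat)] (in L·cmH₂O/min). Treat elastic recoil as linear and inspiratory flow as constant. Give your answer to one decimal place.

Per-breath work = Vt × [½(Pplat−PEEP) + (PIP−Pplat)] = 0.640 × [0.5×9.5 + 2.5] = 0.640 × 7.25 = 4.64 L·cmH2O.
Power = 23 × 4.64 = 106.72 L·cmH2O/min.

106.7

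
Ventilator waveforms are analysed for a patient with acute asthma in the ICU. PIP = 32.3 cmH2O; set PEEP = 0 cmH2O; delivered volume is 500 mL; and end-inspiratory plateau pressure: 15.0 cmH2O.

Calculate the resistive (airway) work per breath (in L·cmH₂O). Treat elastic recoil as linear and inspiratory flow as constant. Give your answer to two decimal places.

8.65

With constant inspiratory flow the resistive pressure is constant at PIP − Pplat = 32.3 − 15.0 = 17.3 cmH2O, so resistive work = 17.3 × 0.500 = 8.65 L·cmH2O.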